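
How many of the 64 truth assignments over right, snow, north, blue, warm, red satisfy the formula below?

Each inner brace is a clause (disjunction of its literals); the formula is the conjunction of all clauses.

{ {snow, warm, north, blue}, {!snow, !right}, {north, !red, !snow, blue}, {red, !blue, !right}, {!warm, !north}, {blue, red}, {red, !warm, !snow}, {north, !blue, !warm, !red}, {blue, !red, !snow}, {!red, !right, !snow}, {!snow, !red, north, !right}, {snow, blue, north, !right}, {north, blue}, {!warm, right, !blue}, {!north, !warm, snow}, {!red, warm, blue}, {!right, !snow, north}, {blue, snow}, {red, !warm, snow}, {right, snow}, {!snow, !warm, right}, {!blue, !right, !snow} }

There are 2^6 = 64 truth assignments over (right, snow, north, blue, warm, red).
Split on north. With north = true, the clauses containing north are satisfied and !north drops from the rest; 3 of the 2^5 = 32 assignments to the other variables satisfy what remains.
With north = false, by the same count on the reduced clause set, 3 assignments work.
(One model: right=F, snow=T, north=F, blue=T, warm=F, red=F.)
Total: 3 + 3 = 6.

6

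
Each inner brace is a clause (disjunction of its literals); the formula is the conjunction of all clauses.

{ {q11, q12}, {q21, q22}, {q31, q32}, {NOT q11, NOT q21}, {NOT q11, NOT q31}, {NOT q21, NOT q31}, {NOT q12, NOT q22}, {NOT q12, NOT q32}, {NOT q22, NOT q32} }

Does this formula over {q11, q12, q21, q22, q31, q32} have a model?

Suppose q11 = true.
From the singleton clause (NOT q21), q21 = false.
From the singleton clause (q22), q22 = true.
From the singleton clause (NOT q31), q31 = false.
From the singleton clause (q32), q32 = true.
That conflicts with the unit clause (NOT q32).
That branch fails; take q11 = false instead.
From the singleton clause (q12), q12 = true.
From the singleton clause (NOT q22), q22 = false.
From the singleton clause (q21), q21 = true.
From the singleton clause (NOT q31), q31 = false.
From the singleton clause (q32), q32 = true.
That conflicts with the unit clause (NOT q32).
Neither q11 = true nor q11 = false works.
No assignment satisfies every clause.

No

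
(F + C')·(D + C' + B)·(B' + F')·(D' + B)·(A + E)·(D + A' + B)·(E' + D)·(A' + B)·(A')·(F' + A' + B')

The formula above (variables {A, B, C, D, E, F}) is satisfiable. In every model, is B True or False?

True

Suppose B = 0.
Unit clause (D') forces D = 0.
Unit clause (C') forces C = 0.
Unit clause (A') forces A = 0.
Unit clause (E) forces E = 1.
But (E') is also a unit clause — contradiction.
So every satisfying assignment has B = True.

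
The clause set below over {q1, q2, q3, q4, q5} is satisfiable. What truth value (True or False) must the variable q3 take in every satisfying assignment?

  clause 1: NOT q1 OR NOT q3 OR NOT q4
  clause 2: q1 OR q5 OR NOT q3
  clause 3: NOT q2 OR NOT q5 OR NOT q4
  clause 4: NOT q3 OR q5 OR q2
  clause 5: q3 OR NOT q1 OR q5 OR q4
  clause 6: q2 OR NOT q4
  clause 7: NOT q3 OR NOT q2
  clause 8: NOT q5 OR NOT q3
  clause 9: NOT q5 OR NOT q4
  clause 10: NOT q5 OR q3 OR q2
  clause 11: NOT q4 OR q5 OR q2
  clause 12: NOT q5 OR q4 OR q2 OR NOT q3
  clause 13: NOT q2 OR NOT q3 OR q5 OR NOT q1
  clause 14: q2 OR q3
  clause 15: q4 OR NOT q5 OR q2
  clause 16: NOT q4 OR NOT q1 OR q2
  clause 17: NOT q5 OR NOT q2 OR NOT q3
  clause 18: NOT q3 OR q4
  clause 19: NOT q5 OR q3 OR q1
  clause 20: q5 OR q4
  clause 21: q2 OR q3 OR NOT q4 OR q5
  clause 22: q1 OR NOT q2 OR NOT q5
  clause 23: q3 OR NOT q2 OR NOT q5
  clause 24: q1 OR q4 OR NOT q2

False

Suppose q3 = true.
(NOT q2) alone gives q2 = false.
(q5) alone gives q5 = true.
Now (NOT q5) is unsatisfied and unit — conflict.
So every satisfying assignment has q3 = False.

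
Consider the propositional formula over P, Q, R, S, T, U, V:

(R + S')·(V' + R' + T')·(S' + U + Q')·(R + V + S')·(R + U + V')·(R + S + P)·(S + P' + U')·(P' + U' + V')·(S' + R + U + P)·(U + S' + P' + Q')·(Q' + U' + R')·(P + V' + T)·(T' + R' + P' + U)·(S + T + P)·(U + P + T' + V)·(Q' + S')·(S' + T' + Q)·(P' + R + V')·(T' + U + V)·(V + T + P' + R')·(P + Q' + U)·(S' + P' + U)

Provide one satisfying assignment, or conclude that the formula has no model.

Case R = 1:
Case V = 0:
Case Q = 0:
Case S = 0:
Case P = 0:
From the singleton clause (T), T = 1.
From the singleton clause (U), U = 1.
Every clause now holds.

P=0,  Q=0,  R=1,  S=0,  T=1,  U=1,  V=0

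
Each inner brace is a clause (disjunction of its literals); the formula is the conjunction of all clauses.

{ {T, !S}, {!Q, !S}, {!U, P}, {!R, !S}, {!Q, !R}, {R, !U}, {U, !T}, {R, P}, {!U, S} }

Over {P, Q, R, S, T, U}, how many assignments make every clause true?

There are 2^6 = 64 truth assignments over (P, Q, R, S, T, U).
Split on T. With T = true, the clauses containing T are satisfied and !T drops from the rest; 0 of the 2^5 = 32 assignments to the other variables satisfy what remains.
With T = false, by the same count on the reduced clause set, 4 assignments work.
(One model: P=F, Q=F, R=T, S=F, T=F, U=F.)
Total: 0 + 4 = 4.

4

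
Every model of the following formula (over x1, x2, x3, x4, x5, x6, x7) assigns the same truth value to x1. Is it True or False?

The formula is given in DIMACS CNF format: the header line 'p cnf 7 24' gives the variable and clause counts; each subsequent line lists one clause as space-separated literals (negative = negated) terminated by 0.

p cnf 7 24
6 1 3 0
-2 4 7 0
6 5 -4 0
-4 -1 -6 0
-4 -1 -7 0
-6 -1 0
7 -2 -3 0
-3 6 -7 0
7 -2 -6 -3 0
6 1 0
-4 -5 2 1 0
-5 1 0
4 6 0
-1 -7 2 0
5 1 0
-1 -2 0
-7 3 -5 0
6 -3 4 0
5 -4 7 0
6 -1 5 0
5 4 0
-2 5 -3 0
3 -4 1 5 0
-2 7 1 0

Suppose x1 = False.
The clause (x6) is unit, so x6 = True.
The clause (¬x5) is unit, so x5 = False.
But (x5) is also a unit clause — contradiction.
So every satisfying assignment has x1 = True.

True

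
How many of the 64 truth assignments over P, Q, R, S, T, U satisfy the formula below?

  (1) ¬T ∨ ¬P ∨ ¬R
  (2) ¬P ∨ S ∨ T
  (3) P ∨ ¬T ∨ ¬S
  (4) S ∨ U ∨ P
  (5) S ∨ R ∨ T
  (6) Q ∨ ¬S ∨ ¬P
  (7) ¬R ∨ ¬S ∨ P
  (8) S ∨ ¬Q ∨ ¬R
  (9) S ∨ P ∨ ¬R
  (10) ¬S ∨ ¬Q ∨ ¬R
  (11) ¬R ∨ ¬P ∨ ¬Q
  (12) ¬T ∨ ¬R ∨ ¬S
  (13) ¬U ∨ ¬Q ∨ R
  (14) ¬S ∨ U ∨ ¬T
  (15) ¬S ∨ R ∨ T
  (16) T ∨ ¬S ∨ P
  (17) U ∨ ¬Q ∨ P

4

There are 2^6 = 64 truth assignments over (P, Q, R, S, T, U).
Split on P. With P = True, the clauses containing P are satisfied and ¬P drops from the rest; 3 of the 2^5 = 32 assignments to the other variables satisfy what remains.
With P = False, by the same count on the reduced clause set, 1 assignment works.
Total: 3 + 1 = 4.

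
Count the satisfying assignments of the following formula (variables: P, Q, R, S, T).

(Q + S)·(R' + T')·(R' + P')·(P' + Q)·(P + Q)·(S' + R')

There are 2^5 = 32 truth assignments over (P, Q, R, S, T).
Split on T. With T = 1, the clauses containing T are satisfied and T' drops from the rest; 4 of the 2^4 = 16 assignments to the other variables satisfy what remains.
With T = 0, by the same count on the reduced clause set, 5 assignments work.
Total: 4 + 5 = 9.

9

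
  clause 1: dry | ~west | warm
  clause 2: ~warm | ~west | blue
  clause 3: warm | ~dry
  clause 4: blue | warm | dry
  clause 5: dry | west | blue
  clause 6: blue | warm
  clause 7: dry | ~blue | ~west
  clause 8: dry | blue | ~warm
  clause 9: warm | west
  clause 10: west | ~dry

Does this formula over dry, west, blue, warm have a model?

Try warm = 1.
Try west = 0.
(~dry) alone gives dry = 0.
(blue) alone gives blue = 1.
This assignment satisfies each clause.
A satisfying assignment: dry: 0, west: 0, blue: 1, warm: 1.

Yes, satisfiable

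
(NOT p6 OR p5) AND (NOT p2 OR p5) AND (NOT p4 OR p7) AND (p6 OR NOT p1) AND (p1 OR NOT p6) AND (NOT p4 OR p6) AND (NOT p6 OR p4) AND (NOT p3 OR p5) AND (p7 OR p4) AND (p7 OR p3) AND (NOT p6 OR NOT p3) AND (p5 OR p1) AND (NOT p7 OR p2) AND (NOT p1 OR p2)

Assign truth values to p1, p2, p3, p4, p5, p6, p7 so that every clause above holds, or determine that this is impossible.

p1=false,  p2=true,  p3=false,  p4=false,  p5=true,  p6=false,  p7=true

Suppose p6 = false.
Unit clause (NOT p1) forces p1 = false.
Unit clause (NOT p4) forces p4 = false.
Unit clause (p7) forces p7 = true.
Unit clause (p5) forces p5 = true.
Unit clause (p2) forces p2 = true.
No clause remains; p3 is free.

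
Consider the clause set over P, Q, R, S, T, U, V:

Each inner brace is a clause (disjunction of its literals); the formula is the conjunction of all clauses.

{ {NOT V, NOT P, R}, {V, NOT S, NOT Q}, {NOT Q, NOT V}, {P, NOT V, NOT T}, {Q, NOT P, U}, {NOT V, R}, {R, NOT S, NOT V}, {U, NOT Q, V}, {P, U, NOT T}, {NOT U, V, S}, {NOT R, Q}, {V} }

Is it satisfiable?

Unsatisfiable

From the singleton clause (V), V = true.
From the singleton clause (NOT Q), Q = false.
From the singleton clause (R), R = true.
Now (NOT R) is unsatisfied and unit — conflict.
No assignment satisfies every clause.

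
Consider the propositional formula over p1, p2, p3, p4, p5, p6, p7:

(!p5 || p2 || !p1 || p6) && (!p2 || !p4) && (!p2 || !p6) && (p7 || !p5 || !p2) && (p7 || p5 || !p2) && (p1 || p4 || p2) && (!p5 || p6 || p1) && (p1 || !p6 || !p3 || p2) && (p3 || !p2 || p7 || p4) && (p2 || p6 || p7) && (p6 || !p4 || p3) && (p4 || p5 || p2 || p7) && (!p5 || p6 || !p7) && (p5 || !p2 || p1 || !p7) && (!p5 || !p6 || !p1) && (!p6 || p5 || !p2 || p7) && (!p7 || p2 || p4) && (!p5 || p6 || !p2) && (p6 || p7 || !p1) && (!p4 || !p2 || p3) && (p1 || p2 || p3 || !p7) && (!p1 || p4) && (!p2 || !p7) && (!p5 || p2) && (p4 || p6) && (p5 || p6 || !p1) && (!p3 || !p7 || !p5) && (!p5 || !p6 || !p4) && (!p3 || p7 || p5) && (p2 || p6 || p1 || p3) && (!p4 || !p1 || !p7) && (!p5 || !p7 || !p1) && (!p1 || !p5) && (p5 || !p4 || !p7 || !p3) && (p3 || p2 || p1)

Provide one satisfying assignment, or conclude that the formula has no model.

Branch on p2: set p2 = false.
Unit clause (!p5) forces p5 = false.
Branch on p1: set p1 = true.
Unit clause (p4) forces p4 = true.
Unit clause (p6) forces p6 = true.
Unit clause (!p7) forces p7 = false.
Unit clause (!p3) forces p3 = false.
Every clause now holds.

p1 ↦ true; p2 ↦ false; p3 ↦ false; p4 ↦ true; p5 ↦ false; p6 ↦ true; p7 ↦ false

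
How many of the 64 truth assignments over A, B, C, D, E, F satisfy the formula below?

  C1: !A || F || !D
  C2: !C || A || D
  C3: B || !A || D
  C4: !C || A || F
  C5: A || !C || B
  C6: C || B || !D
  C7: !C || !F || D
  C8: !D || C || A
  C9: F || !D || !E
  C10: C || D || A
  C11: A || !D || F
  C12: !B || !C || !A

10

There are 2^6 = 64 truth assignments over (A, B, C, D, E, F).
Split on C. With C = true, the clauses containing C are satisfied and !C drops from the rest; 4 of the 2^5 = 32 assignments to the other variables satisfy what remains.
With C = false, by the same count on the reduced clause set, 6 assignments work.
Total: 4 + 6 = 10.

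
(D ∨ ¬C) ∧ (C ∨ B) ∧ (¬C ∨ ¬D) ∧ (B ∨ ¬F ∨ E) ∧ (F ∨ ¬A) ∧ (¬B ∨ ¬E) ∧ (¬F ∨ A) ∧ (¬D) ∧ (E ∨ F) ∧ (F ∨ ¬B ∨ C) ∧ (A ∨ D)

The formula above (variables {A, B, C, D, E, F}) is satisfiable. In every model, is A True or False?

Suppose A = False.
From the singleton clause (¬F), F = False.
From the singleton clause (¬D), D = False.
Now (D) is unsatisfied and unit — conflict.
So every satisfying assignment has A = True.

True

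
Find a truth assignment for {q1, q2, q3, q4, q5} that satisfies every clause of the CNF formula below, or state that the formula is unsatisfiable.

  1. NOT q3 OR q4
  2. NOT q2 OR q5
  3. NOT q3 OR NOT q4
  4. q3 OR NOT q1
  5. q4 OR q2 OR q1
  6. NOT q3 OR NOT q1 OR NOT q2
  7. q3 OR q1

Try q3 = false.
The clause (NOT q1) is unit, so q1 = false.
But (q1) is also a unit clause — contradiction.
Undo q3 and try q3 = true.
The clause (q4) is unit, so q4 = true.
But (NOT q4) is also a unit clause — contradiction.
Either choice for q3 ends in contradiction.

UNSATISFIABLE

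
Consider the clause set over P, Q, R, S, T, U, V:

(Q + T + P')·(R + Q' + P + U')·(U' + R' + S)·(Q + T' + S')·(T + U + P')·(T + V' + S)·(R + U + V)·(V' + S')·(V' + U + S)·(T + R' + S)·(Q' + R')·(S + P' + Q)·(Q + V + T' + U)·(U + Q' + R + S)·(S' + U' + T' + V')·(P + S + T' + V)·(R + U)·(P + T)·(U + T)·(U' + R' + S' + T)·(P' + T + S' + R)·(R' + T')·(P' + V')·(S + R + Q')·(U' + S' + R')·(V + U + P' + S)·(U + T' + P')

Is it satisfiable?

Yes, satisfiable

Try V = 0.
Try R = 0.
The clause (U) is unit, so U = 1.
Try Q = 1.
The clause (P) is unit, so P = 1.
The clause (S) is unit, so S = 1.
The clause (T) is unit, so T = 1.
Every clause now holds.
A satisfying assignment: P=1, Q=1, R=0, S=1, T=1, U=1, V=0.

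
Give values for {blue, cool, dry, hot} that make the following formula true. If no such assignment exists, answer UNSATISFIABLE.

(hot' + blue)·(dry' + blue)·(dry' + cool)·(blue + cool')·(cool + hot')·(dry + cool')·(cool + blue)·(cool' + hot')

blue=1; cool=1; dry=1; hot=0

Suppose hot = 0.
Suppose dry = 1.
The clause (blue) is unit, so blue = 1.
The clause (cool) is unit, so cool = 1.
Every clause now holds.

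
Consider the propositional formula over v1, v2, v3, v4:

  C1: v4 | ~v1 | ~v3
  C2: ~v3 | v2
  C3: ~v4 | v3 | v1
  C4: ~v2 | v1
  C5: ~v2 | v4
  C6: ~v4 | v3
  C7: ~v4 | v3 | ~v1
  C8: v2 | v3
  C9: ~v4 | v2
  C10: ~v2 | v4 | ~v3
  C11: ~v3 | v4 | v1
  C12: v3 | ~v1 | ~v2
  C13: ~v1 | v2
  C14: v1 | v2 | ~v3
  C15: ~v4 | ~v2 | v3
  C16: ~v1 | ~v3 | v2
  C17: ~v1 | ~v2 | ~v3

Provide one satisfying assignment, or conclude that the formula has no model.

UNSATISFIABLE

Try v3 = 0.
From the singleton clause (~v4), v4 = 0.
From the singleton clause (~v2), v2 = 0.
But (v2) is also a unit clause — contradiction.
Undo v3 and try v3 = 1.
From the singleton clause (v2), v2 = 1.
From the singleton clause (v1), v1 = 1.
But (~v1) is also a unit clause — contradiction.
Both values of v3 lead to a conflict.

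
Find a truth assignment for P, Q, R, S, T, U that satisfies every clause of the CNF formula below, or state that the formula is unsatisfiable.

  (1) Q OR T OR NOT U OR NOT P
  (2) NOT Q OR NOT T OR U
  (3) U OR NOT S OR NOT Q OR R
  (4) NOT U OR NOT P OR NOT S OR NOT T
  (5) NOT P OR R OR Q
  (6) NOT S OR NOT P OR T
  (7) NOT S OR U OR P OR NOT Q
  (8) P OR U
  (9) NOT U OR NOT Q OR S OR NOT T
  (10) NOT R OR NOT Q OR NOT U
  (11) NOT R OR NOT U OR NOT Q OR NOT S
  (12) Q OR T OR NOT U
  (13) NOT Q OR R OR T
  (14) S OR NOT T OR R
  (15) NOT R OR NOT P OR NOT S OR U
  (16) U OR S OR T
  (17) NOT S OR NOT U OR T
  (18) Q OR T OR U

P: false; Q: false; R: false; S: true; T: true; U: true

Try P = false.
From the singleton clause (U), U = true.
Try R = false.
Try Q = false.
From the singleton clause (T), T = true.
From the singleton clause (S), S = true.
All clauses are satisfied.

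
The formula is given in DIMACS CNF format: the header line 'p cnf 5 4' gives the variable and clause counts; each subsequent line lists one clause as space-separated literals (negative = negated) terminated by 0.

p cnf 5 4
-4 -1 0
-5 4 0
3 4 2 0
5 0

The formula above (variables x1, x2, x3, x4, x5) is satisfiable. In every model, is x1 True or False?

Suppose x1 = True.
The clause (¬x4) is unit, so x4 = False.
The clause (¬x5) is unit, so x5 = False.
But (x5) is also a unit clause — contradiction.
So every satisfying assignment has x1 = False.

False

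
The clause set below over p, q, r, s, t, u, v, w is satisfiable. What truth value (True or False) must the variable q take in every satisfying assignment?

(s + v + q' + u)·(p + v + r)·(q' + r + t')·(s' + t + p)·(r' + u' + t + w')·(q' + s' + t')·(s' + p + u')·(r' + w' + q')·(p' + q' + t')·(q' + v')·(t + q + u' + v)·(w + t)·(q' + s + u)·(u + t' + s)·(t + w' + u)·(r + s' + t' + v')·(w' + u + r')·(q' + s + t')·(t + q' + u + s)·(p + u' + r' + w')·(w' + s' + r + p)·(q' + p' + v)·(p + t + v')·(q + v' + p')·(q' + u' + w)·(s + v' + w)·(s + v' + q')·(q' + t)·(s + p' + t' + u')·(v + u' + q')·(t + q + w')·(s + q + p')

Suppose q = 1.
The clause (v') is unit, so v = 0.
The clause (p') is unit, so p = 0.
The clause (r) is unit, so r = 1.
The clause (w') is unit, so w = 0.
The clause (t) is unit, so t = 1.
The clause (s') is unit, so s = 0.
That conflicts with the unit clause (s).
So every satisfying assignment has q = False.

False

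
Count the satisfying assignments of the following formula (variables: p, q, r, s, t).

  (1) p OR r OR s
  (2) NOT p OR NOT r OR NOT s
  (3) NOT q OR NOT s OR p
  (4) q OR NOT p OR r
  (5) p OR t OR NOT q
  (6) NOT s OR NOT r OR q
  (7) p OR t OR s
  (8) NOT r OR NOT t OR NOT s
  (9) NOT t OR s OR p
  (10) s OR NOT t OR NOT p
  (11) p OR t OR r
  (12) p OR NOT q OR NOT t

There are 2^5 = 32 truth assignments over (p, q, r, s, t).
Split on t. With t = true, the clauses containing t are satisfied and NOT t drops from the rest; 2 of the 2^4 = 16 assignments to the other variables satisfy what remains.
With t = false, by the same count on the reduced clause set, 4 assignments work.
(One model: p=F, q=F, r=F, s=T, t=T.)
Total: 2 + 4 = 6.

6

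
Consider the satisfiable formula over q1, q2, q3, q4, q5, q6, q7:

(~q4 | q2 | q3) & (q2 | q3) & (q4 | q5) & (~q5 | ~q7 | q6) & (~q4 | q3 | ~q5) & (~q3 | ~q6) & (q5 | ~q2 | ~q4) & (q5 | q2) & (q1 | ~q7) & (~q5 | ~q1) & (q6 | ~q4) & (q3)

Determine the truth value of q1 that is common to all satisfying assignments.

Suppose q1 = 1.
From the singleton clause (~q5), q5 = 0.
From the singleton clause (q4), q4 = 1.
From the singleton clause (~q2), q2 = 0.
Now (q2) is unsatisfied and unit — conflict.
So every satisfying assignment has q1 = False.

False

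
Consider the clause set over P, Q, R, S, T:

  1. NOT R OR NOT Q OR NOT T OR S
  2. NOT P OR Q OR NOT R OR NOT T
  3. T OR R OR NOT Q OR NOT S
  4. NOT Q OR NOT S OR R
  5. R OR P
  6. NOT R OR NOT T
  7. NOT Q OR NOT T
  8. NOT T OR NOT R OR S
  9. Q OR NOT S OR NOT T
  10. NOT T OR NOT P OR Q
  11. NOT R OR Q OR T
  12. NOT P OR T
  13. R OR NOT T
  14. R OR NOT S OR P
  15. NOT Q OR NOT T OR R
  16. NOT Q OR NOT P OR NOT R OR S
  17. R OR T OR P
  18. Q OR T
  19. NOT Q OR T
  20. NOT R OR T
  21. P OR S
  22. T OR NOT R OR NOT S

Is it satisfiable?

Try R = true.
Unit clause (NOT T) forces T = false.
But (T) is also a unit clause — contradiction.
Undo R and try R = false.
Unit clause (P) forces P = true.
Unit clause (T) forces T = true.
But (NOT T) is also a unit clause — contradiction.
Both values of R lead to a conflict.
No assignment satisfies every clause.

No, unsatisfiable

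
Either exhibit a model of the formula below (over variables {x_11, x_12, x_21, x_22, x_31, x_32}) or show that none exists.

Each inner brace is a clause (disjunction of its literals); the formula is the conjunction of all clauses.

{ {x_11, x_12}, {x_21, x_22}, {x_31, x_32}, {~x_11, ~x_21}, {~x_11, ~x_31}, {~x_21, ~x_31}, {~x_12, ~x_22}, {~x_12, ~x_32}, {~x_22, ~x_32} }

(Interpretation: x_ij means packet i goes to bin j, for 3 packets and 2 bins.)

Case x_11 = 1:
From the singleton clause (~x_21), x_21 = 0.
From the singleton clause (x_22), x_22 = 1.
From the singleton clause (~x_31), x_31 = 0.
From the singleton clause (x_32), x_32 = 1.
Now (~x_32) is unsatisfied and unit — conflict.
Backtrack on x_11: now try x_11 = 0.
From the singleton clause (x_12), x_12 = 1.
From the singleton clause (~x_22), x_22 = 0.
From the singleton clause (x_21), x_21 = 1.
From the singleton clause (~x_31), x_31 = 0.
From the singleton clause (x_32), x_32 = 1.
Now (~x_32) is unsatisfied and unit — conflict.
Neither x_11 = 1 nor x_11 = 0 works.

UNSATISFIABLE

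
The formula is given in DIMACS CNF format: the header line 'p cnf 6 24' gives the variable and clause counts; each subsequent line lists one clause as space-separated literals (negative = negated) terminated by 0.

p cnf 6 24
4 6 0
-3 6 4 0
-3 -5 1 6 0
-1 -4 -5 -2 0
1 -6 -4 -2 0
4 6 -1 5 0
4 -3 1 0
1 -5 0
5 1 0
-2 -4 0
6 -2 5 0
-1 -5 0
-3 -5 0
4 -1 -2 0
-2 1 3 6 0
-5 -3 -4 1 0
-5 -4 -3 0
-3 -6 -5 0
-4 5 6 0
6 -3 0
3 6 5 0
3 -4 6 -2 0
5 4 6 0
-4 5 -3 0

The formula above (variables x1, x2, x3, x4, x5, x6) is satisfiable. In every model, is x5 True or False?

Suppose x5 = True.
(x1) alone gives x1 = True.
Now (¬x1) is unsatisfied and unit — conflict.
So every satisfying assignment has x5 = False.

False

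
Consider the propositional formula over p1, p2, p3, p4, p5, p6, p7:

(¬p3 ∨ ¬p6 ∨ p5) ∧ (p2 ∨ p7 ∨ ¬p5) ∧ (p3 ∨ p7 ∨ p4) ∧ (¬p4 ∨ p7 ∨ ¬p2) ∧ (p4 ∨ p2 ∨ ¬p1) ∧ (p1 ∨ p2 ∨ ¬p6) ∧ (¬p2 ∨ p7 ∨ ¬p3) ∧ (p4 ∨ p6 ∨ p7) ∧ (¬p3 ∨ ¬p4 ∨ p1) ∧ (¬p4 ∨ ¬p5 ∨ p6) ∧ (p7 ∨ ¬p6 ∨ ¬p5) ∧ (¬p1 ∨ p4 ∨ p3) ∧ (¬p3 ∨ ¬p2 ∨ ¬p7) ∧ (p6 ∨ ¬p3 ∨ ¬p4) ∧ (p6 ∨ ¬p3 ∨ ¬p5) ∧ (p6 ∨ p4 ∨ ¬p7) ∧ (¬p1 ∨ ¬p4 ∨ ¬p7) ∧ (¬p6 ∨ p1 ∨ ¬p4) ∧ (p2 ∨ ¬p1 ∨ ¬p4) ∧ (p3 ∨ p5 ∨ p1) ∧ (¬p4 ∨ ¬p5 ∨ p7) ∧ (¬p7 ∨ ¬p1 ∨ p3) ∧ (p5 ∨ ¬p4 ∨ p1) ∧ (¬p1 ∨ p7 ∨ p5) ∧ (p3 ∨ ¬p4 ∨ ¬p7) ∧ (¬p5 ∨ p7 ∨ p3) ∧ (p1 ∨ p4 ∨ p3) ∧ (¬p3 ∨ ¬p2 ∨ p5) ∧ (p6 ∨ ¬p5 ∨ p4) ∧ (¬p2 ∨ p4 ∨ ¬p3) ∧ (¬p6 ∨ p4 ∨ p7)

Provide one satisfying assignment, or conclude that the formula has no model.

Case p3 = False:
Case p7 = True:
The clause (¬p1) is unit, so p1 = False.
The clause (p5) is unit, so p5 = True.
The clause (¬p4) is unit, so p4 = False.
But (p4) is also a unit clause — contradiction.
Undo p7 and try p7 = False.
The clause (p4) is unit, so p4 = True.
The clause (¬p2) is unit, so p2 = False.
The clause (¬p5) is unit, so p5 = False.
The clause (¬p1) is unit, so p1 = False.
But (p1) is also a unit clause — contradiction.
Either choice for p7 ends in contradiction.
Undo p3 and try p3 = True.
Case p6 = False:
The clause (¬p4) is unit, so p4 = False.
The clause (p7) is unit, so p7 = True.
But (¬p7) is also a unit clause — contradiction.
Undo p6 and try p6 = True.
The clause (p5) is unit, so p5 = True.
The clause (p7) is unit, so p7 = True.
The clause (¬p2) is unit, so p2 = False.
The clause (p1) is unit, so p1 = True.
The clause (p4) is unit, so p4 = True.
But (¬p4) is also a unit clause — contradiction.
Either choice for p6 ends in contradiction.
Either choice for p3 ends in contradiction.

UNSATISFIABLE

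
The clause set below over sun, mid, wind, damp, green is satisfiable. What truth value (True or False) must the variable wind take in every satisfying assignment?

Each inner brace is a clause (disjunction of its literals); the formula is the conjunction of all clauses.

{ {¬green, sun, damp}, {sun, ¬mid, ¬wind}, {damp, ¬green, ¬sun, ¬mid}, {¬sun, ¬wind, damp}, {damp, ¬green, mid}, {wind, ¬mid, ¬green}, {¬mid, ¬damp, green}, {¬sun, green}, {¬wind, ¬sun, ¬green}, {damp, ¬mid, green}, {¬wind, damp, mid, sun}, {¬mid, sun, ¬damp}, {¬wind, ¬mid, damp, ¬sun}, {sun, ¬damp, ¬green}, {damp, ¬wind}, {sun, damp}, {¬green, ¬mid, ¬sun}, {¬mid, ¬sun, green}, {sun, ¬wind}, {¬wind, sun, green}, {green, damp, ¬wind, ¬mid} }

Suppose wind = True.
From the singleton clause (damp), damp = True.
From the singleton clause (sun), sun = True.
From the singleton clause (green), green = True.
Now (¬green) is unsatisfied and unit — conflict.
So every satisfying assignment has wind = False.

False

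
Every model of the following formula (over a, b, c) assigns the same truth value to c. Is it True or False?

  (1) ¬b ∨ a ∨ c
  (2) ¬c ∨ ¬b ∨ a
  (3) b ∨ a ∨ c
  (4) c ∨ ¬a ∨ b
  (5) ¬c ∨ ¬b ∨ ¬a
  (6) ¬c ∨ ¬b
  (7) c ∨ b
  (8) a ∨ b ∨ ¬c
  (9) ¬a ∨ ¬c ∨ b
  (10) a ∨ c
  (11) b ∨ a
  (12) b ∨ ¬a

Suppose c = True.
(¬b) alone gives b = False.
(a) alone gives a = True.
But (¬a) is also a unit clause — contradiction.
So every satisfying assignment has c = False.

False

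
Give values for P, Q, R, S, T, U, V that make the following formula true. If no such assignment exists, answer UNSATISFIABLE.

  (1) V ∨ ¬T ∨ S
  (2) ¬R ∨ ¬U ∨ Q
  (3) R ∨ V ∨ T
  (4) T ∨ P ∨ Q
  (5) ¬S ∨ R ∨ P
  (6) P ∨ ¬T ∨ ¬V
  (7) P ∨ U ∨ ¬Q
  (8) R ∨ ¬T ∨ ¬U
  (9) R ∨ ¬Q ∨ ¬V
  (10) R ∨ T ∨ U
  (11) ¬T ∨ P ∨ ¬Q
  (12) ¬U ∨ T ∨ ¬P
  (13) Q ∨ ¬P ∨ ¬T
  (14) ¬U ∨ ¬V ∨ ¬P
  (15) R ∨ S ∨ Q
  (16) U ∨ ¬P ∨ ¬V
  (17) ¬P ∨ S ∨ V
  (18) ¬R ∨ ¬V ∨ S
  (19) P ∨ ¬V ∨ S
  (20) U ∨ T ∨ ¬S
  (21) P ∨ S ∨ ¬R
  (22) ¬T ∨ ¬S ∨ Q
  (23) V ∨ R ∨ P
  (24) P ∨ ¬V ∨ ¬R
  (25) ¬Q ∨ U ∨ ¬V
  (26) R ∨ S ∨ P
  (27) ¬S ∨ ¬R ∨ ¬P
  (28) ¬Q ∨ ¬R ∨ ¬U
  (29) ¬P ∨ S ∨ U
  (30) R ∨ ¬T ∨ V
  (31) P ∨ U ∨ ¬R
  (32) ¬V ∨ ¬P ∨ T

UNSATISFIABLE

Case V = True:
Case P = True:
(¬U) alone gives U = False.
Now (U) is unsatisfied and unit — conflict.
Backtrack on P: now try P = False.
(¬T) alone gives T = False.
(Q) alone gives Q = True.
(U) alone gives U = True.
(R) alone gives R = True.
Now (¬R) is unsatisfied and unit — conflict.
Both values of P lead to a conflict.
Backtrack on V: now try V = False.
Case T = False:
(R) alone gives R = True.
Case U = False:
(¬S) alone gives S = False.
(¬P) alone gives P = False.
Now (P) is unsatisfied and unit — conflict.
Backtrack on U: now try U = True.
(Q) alone gives Q = True.
Now (¬Q) is unsatisfied and unit — conflict.
Both values of U lead to a conflict.
Backtrack on T: now try T = True.
(S) alone gives S = True.
(Q) alone gives Q = True.
(P) alone gives P = True.
(¬R) alone gives R = False.
Now (R) is unsatisfied and unit — conflict.
Both values of T lead to a conflict.
Both values of V lead to a conflict.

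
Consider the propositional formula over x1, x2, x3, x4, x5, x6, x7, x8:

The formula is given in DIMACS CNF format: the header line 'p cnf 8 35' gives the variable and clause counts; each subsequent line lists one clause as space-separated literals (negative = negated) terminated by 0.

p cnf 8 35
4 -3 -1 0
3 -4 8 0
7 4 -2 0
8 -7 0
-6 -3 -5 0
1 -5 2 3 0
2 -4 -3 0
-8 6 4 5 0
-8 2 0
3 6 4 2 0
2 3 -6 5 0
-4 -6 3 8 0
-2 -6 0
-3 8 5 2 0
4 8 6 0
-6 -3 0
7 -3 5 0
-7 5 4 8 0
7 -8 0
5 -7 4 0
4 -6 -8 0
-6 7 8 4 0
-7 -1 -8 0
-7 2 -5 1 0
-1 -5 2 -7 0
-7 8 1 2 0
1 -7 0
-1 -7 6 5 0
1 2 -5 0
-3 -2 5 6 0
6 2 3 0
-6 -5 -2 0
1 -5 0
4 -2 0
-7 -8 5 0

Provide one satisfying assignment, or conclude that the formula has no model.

x1: True; x2: True; x3: True; x4: True; x5: True; x6: False; x7: False; x8: False

Try x8 = False.
Unit clause (¬x7) forces x7 = False.
Try x3 = True.
Unit clause (¬x6) forces x6 = False.
Unit clause (x4) forces x4 = True.
Unit clause (x2) forces x2 = True.
Unit clause (x5) forces x5 = True.
Unit clause (x1) forces x1 = True.
Every clause now holds.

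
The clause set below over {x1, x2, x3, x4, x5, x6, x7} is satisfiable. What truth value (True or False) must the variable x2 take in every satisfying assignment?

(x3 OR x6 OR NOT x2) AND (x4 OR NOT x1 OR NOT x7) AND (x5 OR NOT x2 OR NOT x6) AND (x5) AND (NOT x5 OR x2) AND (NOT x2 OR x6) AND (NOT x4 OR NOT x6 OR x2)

Suppose x2 = false.
From the singleton clause (x5), x5 = true.
Now (NOT x5) is unsatisfied and unit — conflict.
So every satisfying assignment has x2 = True.

True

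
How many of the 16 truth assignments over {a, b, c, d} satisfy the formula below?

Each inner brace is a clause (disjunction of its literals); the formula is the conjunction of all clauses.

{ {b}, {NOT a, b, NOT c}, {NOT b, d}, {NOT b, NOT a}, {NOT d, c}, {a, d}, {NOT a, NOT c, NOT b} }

There are 2^4 = 16 truth assignments over (a, b, c, d).
Check each against the 7 clauses (columns in the order a, b, c, d):
  F F F F  ✗ fails (b)
  F F F T  ✗ fails (b)
  F F T F  ✗ fails (b)
  F F T T  ✗ fails (b)
  F T F F  ✗ fails (NOT b OR d)
  F T F T  ✗ fails (NOT d OR c)
  F T T F  ✗ fails (NOT b OR d)
  F T T T  ✓ satisfies all
  T F F F  ✗ fails (b)
  T F F T  ✗ fails (b)
  T F T F  ✗ fails (b)
  T F T T  ✗ fails (b)
  T T F F  ✗ fails (NOT b OR d)
  T T F T  ✗ fails (NOT b OR NOT a)
  T T T F  ✗ fails (NOT b OR d)
  T T T T  ✗ fails (NOT b OR NOT a)
1 of the 16 rows is a model.

1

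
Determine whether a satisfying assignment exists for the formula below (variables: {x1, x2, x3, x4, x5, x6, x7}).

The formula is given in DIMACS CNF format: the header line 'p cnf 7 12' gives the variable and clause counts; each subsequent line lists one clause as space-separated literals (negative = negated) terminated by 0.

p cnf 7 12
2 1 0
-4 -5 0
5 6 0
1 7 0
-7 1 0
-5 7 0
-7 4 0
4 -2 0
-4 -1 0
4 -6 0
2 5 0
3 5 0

Unsatisfiable

Try x2 = True.
(x4) alone gives x4 = True.
(¬x5) alone gives x5 = False.
(x6) alone gives x6 = True.
(¬x1) alone gives x1 = False.
(x7) alone gives x7 = True.
But (¬x7) is also a unit clause — contradiction.
So x2 must be the other value — set x2 = False.
(x1) alone gives x1 = True.
(¬x4) alone gives x4 = False.
(¬x7) alone gives x7 = False.
(¬x5) alone gives x5 = False.
But (x5) is also a unit clause — contradiction.
Either choice for x2 ends in contradiction.
No assignment satisfies every clause.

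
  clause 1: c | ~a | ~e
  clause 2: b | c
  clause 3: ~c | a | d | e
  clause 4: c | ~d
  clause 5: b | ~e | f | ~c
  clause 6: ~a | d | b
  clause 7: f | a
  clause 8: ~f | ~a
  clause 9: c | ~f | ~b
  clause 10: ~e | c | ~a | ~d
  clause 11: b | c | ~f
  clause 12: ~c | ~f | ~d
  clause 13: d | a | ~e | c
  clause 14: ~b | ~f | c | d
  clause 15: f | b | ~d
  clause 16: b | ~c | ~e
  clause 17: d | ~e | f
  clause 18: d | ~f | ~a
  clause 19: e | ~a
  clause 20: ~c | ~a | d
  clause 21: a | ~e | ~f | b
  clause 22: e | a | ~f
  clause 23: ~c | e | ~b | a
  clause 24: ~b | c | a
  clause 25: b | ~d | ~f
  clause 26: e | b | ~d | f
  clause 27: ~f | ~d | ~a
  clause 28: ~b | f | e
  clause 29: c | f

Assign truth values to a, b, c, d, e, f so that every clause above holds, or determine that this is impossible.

Try b = 1.
Try c = 1.
Try f = 1.
(~a) alone gives a = 0.
(~d) alone gives d = 0.
(e) alone gives e = 1.
Every clause now holds.

a ↦ 0; b ↦ 1; c ↦ 1; d ↦ 0; e ↦ 1; f ↦ 1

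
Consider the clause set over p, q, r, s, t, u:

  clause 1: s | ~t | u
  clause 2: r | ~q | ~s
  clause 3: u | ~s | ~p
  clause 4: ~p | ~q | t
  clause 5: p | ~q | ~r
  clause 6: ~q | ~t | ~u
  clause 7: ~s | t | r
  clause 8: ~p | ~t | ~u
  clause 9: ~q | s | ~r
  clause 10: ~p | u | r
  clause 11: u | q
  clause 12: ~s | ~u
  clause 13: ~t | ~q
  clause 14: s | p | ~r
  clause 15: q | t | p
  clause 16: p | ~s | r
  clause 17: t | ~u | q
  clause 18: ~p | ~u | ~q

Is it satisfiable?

Yes

Branch on u: set u = 0.
From the singleton clause (q), q = 1.
From the singleton clause (~t), t = 0.
From the singleton clause (~p), p = 0.
From the singleton clause (~r), r = 0.
From the singleton clause (~s), s = 0.
This assignment satisfies each clause.
A satisfying assignment: p ↦ 0; q ↦ 1; r ↦ 0; s ↦ 0; t ↦ 0; u ↦ 0.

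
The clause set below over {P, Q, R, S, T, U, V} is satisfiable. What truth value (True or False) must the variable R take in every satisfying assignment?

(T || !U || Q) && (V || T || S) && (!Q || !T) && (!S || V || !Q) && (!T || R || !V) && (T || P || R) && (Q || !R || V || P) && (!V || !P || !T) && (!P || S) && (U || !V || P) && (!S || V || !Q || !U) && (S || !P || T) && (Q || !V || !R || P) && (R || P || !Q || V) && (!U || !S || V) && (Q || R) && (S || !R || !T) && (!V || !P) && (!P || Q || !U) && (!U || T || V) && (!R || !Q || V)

True

Suppose R = false.
The clause (Q) is unit, so Q = true.
The clause (!T) is unit, so T = false.
The clause (P) is unit, so P = true.
The clause (S) is unit, so S = true.
The clause (V) is unit, so V = true.
That conflicts with the unit clause (!V).
So every satisfying assignment has R = True.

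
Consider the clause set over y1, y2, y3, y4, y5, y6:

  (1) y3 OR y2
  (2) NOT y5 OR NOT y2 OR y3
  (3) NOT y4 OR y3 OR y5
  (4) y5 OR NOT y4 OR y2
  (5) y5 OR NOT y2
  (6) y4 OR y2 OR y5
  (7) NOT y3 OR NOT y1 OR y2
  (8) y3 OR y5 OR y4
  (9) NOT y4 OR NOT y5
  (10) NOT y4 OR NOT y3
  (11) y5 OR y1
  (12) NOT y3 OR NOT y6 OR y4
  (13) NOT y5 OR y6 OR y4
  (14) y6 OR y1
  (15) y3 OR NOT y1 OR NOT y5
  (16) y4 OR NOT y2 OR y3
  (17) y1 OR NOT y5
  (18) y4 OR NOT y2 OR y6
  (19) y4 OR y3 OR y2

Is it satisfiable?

No

Case y3 = true:
Unit clause (NOT y4) forces y4 = false.
Unit clause (NOT y6) forces y6 = false.
Unit clause (NOT y5) forces y5 = false.
Unit clause (NOT y2) forces y2 = false.
But (y2) is also a unit clause — contradiction.
So y3 must be the other value — set y3 = false.
Unit clause (y2) forces y2 = true.
Unit clause (NOT y5) forces y5 = false.
But (y5) is also a unit clause — contradiction.
Neither y3 = true nor y3 = false works.
No assignment satisfies every clause.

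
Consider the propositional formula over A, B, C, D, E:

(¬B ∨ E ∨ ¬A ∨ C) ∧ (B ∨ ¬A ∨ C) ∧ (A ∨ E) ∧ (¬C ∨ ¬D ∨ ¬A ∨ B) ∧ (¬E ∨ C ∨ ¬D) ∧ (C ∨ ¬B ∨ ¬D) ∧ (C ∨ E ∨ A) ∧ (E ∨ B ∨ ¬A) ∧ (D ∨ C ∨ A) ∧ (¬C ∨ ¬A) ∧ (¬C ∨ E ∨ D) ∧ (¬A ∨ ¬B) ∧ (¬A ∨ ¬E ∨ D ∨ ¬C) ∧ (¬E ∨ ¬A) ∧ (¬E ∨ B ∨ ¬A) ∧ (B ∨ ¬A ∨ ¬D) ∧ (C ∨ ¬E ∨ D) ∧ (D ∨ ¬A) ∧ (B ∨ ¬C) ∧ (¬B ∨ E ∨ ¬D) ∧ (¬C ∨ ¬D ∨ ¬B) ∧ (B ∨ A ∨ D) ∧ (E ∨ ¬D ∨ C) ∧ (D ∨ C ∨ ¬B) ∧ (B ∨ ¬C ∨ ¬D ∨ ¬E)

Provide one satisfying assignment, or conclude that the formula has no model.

Try A = False.
Unit clause (E) forces E = True.
Try C = True.
Unit clause (B) forces B = True.
Unit clause (¬D) forces D = False.
All clauses are satisfied.

A=False, B=True, C=True, D=False, E=True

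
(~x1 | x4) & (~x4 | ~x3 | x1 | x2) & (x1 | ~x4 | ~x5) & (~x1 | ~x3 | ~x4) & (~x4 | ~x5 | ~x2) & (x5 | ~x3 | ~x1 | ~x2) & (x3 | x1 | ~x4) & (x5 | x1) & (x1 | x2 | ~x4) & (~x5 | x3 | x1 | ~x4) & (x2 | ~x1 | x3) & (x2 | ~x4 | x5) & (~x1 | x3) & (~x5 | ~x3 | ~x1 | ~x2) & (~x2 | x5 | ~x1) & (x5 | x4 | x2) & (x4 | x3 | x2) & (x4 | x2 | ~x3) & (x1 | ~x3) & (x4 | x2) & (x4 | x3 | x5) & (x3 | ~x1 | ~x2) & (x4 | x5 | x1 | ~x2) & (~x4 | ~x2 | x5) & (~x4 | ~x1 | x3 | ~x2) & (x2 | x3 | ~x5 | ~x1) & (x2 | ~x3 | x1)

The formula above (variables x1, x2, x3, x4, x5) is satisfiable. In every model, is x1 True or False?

False

Suppose x1 = 1.
From the singleton clause (x4), x4 = 1.
From the singleton clause (~x3), x3 = 0.
But (x3) is also a unit clause — contradiction.
So every satisfying assignment has x1 = False.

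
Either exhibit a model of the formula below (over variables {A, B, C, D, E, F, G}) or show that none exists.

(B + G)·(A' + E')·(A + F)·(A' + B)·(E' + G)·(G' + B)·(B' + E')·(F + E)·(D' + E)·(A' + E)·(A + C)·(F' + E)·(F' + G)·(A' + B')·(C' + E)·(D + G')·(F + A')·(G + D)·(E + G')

Case B = 1:
Unit clause (E') forces E = 0.
Unit clause (F) forces F = 1.
Now (F') is unsatisfied and unit — conflict.
Undo B and try B = 0.
Unit clause (G) forces G = 1.
Now (G') is unsatisfied and unit — conflict.
Both values of B lead to a conflict.

UNSATISFIABLE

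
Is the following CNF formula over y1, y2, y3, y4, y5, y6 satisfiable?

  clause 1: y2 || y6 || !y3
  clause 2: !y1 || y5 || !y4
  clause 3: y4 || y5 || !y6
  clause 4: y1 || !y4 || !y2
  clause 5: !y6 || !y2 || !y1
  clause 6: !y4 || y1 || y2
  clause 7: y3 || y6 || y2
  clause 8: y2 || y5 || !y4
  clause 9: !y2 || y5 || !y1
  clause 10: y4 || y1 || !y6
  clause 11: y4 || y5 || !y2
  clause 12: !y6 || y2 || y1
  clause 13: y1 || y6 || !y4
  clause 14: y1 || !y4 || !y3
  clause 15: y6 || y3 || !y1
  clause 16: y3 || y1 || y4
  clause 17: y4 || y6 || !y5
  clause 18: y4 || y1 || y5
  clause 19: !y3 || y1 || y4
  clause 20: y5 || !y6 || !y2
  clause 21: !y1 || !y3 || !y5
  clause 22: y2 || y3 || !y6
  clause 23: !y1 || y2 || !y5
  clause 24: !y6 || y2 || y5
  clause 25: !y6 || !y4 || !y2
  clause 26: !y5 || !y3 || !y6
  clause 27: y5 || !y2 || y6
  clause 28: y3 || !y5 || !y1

Unsatisfiable

Try y2 = true.
Try y1 = true.
(!y6) alone gives y6 = false.
(y5) alone gives y5 = true.
(y3) alone gives y3 = true.
Now (!y3) is unsatisfied and unit — conflict.
Backtrack on y1: now try y1 = false.
(!y4) alone gives y4 = false.
(!y6) alone gives y6 = false.
(y5) alone gives y5 = true.
Now (!y5) is unsatisfied and unit — conflict.
Either choice for y1 ends in contradiction.
Backtrack on y2: now try y2 = false.
Try y6 = true.
(y1) alone gives y1 = true.
(y3) alone gives y3 = true.
(!y5) alone gives y5 = false.
Now (y5) is unsatisfied and unit — conflict.
Backtrack on y6: now try y6 = false.
(!y3) alone gives y3 = false.
Now (y3) is unsatisfied and unit — conflict.
Either choice for y6 ends in contradiction.
Either choice for y2 ends in contradiction.
No assignment satisfies every clause.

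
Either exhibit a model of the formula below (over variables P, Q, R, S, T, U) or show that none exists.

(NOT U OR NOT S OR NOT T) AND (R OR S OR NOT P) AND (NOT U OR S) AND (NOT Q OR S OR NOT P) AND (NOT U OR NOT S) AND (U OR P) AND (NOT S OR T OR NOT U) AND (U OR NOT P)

Suppose U = false.
(P) alone gives P = true.
That conflicts with the unit clause (NOT P).
Undo U and try U = true.
(S) alone gives S = true.
That conflicts with the unit clause (NOT S).
Both values of U lead to a conflict.

UNSATISFIABLE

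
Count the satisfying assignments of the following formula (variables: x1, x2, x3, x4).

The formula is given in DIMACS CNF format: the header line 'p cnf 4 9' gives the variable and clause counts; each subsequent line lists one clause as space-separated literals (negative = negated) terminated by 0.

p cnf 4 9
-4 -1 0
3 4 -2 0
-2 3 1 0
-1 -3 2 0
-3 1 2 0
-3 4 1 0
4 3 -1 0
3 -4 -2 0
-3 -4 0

3

There are 2^4 = 16 truth assignments over (x1, x2, x3, x4).
Check each against the 9 clauses (columns in the order x1, x2, x3, x4):
  F F F F  ✓ satisfies all
  F F F T  ✓ satisfies all
  F F T F  ✗ fails (¬x3 ∨ x1 ∨ x2)
  F F T T  ✗ fails (¬x3 ∨ x1 ∨ x2)
  F T F F  ✗ fails (x3 ∨ x4 ∨ ¬x2)
  F T F T  ✗ fails (¬x2 ∨ x3 ∨ x1)
  F T T F  ✗ fails (¬x3 ∨ x4 ∨ x1)
  F T T T  ✗ fails (¬x3 ∨ ¬x4)
  T F F F  ✗ fails (x4 ∨ x3 ∨ ¬x1)
  T F F T  ✗ fails (¬x4 ∨ ¬x1)
  T F T F  ✗ fails (¬x1 ∨ ¬x3 ∨ x2)
  T F T T  ✗ fails (¬x4 ∨ ¬x1)
  T T F F  ✗ fails (x3 ∨ x4 ∨ ¬x2)
  T T F T  ✗ fails (¬x4 ∨ ¬x1)
  T T T F  ✓ satisfies all
  T T T T  ✗ fails (¬x4 ∨ ¬x1)
3 of the 16 rows are models.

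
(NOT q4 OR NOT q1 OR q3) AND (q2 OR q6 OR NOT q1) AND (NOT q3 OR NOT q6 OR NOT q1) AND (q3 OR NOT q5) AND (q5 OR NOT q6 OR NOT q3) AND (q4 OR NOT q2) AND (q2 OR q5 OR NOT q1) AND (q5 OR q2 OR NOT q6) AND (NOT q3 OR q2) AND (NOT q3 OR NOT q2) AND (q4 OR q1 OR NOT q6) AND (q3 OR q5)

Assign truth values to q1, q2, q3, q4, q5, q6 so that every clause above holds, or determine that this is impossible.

UNSATISFIABLE

Branch on q3: set q3 = true.
From the singleton clause (q2), q2 = true.
That conflicts with the unit clause (NOT q2).
Backtrack on q3: now try q3 = false.
From the singleton clause (NOT q5), q5 = false.
That conflicts with the unit clause (q5).
Both values of q3 lead to a conflict.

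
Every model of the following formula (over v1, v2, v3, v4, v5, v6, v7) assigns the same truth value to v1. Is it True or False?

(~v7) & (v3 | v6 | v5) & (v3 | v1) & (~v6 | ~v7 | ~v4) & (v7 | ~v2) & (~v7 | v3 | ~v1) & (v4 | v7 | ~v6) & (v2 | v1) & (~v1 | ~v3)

Suppose v1 = 0.
The clause (~v7) is unit, so v7 = 0.
The clause (v3) is unit, so v3 = 1.
The clause (~v2) is unit, so v2 = 0.
Now (v2) is unsatisfied and unit — conflict.
So every satisfying assignment has v1 = True.

True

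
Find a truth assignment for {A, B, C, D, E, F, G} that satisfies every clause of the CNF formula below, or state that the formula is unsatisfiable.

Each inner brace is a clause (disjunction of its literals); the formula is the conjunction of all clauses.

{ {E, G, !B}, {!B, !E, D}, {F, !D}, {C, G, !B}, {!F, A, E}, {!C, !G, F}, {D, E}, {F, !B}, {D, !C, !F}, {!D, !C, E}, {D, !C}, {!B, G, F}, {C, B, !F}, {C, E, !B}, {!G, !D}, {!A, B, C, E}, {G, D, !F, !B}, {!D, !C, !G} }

A ↦ false; B ↦ true; C ↦ true; D ↦ true; E ↦ true; F ↦ true; G ↦ false

Try F = true.
Try A = false.
Unit clause (E) forces E = true.
Try B = true.
Unit clause (D) forces D = true.
Unit clause (!G) forces G = false.
Unit clause (C) forces C = true.
All clauses are satisfied.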